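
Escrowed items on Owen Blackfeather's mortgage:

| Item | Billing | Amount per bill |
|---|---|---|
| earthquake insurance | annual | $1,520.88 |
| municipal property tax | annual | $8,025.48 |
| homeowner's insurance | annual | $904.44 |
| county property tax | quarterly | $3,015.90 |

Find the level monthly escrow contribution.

Earthquake insurance — $1,520.88 per year
Municipal property tax — $8,025.48 per year
Homeowner's insurance — $904.44 per year
County property tax — $3,015.90 × 4 = $12,063.60 per year
Total per year = $1,520.88 + $8,025.48 + $904.44 + $12,063.60 = $22,514.40
Monthly = $22,514.40 / 12 = $1,876.20

$1,876.20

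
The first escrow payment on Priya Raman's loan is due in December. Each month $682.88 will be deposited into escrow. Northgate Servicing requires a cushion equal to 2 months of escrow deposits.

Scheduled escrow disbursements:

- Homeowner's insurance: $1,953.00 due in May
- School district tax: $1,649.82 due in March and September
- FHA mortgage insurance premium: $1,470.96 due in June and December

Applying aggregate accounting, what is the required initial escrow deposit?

Cushion = 2 × $682.88 = $1,365.76
Trial balance (start $0, +$682.88 each month, − disbursements):
  Dec: +$682.88 − $1,470.96 → -$788.08
  Jan: +$682.88 → -$105.20
  Feb: +$682.88 → $577.68
  Mar: +$682.88 − $1,649.82 → -$389.26
  Apr: +$682.88 → $293.62
  May: +$682.88 − $1,953.00 → -$976.50
  Jun: +$682.88 − $1,470.96 → -$1,764.58
  Jul: +$682.88 → -$1,081.70
  Aug: +$682.88 → -$398.82
  Sep: +$682.88 − $1,649.82 → -$1,365.76
  Oct: +$682.88 → -$682.88
  Nov: +$682.88 → $0.00
Lowest trial balance = -$1,764.58 (Jun)
Initial deposit = cushion − low point = $1,365.76 − (-$1,764.58) = $3,130.34

$3,130.34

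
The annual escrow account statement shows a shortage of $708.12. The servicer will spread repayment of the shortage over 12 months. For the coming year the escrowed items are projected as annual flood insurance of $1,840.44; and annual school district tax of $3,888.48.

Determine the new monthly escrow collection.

$536.42

Flood insurance — $1,840.44
School district tax — $3,888.48
Total per year = $1,840.44 + $3,888.48 = $5,728.92
Per month = $5,728.92 / 12 = $477.41
Shortage spread = $708.12 ÷ 12 = $59.01/mo
New monthly escrow = $477.41 + $59.01 = $536.42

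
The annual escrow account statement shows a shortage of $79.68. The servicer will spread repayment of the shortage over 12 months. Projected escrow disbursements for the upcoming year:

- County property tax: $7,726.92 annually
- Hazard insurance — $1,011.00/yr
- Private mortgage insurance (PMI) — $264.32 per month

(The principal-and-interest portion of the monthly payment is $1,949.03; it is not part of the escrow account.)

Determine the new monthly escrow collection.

County property tax — $7,726.92 per year
Hazard insurance — $1,011.00 per year
Private mortgage insurance (PMI) — $264.32 × 12 = $3,171.84 per year
Annual escrow total = $11,909.76
Monthly escrow = $11,909.76 / 12 = $992.48
Shortage per month = $79.68 ÷ 12 = $6.64
Adjusted monthly = $992.48 + $6.64 = $999.12

$999.12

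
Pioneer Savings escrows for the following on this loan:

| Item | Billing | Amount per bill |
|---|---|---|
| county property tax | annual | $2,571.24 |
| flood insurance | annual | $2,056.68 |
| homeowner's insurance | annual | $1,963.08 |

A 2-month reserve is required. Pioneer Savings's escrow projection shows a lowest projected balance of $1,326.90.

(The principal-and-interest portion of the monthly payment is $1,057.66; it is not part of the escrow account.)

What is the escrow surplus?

$228.40

County property tax — $2,571.24 annually
Flood insurance — $2,056.68 annually
Homeowner's insurance — $1,963.08 annually
Annual escrow total = $2,571.24 + $2,056.68 + $1,963.08 = $6,591.00
Base monthly escrow = $6,591.00 ÷ 12 = $549.25
Cushion = 2 × $549.25 = $1,098.50
Surplus = $1,326.90 − $1,098.50 = $228.40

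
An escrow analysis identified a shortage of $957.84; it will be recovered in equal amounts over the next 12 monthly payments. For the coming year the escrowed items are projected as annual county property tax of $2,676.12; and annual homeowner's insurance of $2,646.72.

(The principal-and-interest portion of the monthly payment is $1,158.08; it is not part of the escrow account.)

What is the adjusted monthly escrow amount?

$523.39

County property tax: $2,676.12 per year
Homeowner's insurance: $2,646.72 per year
Total per year = $2,676.12 + $2,646.72 = $5,322.84
Per month = $5,322.84 ÷ 12 = $443.57
Monthly shortage recovery: $957.84 / 12 = $79.82
New monthly escrow = $443.57 + $79.82 = $523.39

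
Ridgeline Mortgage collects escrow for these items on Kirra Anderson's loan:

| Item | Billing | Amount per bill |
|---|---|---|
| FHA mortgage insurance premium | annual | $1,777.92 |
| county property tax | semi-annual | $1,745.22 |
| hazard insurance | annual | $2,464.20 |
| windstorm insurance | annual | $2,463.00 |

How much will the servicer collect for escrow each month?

FHA mortgage insurance premium — $1,777.92/yr
County property tax — $1,745.22 × 2 = $3,490.44/yr
Hazard insurance — $2,464.20/yr
Windstorm insurance — $2,463.00/yr
Annual escrow total = $10,195.56
Monthly escrow = $10,195.56 / 12 = $849.63

$849.63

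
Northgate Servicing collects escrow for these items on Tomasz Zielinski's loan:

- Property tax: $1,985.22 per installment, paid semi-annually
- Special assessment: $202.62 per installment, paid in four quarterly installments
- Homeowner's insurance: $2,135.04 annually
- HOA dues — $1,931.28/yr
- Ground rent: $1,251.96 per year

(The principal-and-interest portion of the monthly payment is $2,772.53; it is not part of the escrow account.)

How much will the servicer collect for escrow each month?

$841.60

Property tax = $1,985.22 × 2 = $3,970.44 per year
Special assessment = $202.62 × 4 = $810.48 per year
Homeowner's insurance = $2,135.04 per year
HOA dues = $1,931.28 per year
Ground rent = $1,251.96 per year
Yearly total = $10,099.20
Monthly = $10,099.20 / 12 = $841.60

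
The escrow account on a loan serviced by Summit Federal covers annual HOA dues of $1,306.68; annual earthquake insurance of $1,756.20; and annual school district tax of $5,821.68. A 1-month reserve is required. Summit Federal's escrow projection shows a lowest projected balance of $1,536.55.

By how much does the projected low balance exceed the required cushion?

HOA dues — $1,306.68
Earthquake insurance — $1,756.20
School district tax — $5,821.68
Total per year = $8,884.56
Monthly escrow = $8,884.56 ÷ 12 = $740.38
Required cushion = 1 × $740.38 = $740.38
Excess over cushion: $1,536.55 − $740.38 = $796.17

$796.17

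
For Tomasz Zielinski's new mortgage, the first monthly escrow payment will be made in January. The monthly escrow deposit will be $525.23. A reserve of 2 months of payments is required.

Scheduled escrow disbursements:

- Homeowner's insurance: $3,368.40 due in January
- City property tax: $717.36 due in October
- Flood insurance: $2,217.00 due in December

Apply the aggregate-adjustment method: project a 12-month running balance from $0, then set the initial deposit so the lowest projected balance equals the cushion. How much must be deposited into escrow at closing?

Cushion = 2 × $525.23 = $1,050.46
Trial balance (start $0, +$525.23 each month, − disbursements):
  Jan: +$525.23 − $3,368.40 → -$2,843.17
  Feb: +$525.23 → -$2,317.94
  Mar: +$525.23 → -$1,792.71
  Apr: +$525.23 → -$1,267.48
  May: +$525.23 → -$742.25
  Jun: +$525.23 → -$217.02
  Jul: +$525.23 → $308.21
  Aug: +$525.23 → $833.44
  Sep: +$525.23 → $1,358.67
  Oct: +$525.23 − $717.36 → $1,166.54
  Nov: +$525.23 → $1,691.77
  Dec: +$525.23 − $2,217.00 → $0.00
Lowest trial balance = -$2,843.17 (Jan)
Initial deposit = cushion − low point = $1,050.46 − (-$2,843.17) = $3,893.63

$3,893.63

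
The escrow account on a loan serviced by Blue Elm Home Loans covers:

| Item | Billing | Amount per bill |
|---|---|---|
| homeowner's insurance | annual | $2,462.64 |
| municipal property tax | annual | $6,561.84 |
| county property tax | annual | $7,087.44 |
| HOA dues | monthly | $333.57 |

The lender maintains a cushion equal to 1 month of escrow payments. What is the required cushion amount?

Homeowner's insurance — $2,462.64
Municipal property tax — $6,561.84
County property tax — $7,087.44
HOA dues — $333.57 × 12 = $4,002.84
Yearly total = $2,462.64 + $6,561.84 + $7,087.44 + $4,002.84 = $20,114.76
Per month = $20,114.76 ÷ 12 = $1,676.23
Cushion = 1 × $1,676.23 = $1,676.23

$1,676.23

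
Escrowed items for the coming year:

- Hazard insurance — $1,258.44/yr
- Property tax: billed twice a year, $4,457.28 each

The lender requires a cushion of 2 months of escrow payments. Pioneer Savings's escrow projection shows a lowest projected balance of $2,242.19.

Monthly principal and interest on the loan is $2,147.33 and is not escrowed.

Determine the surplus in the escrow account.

$546.69

Hazard insurance = $1,258.44/yr
Property tax = $4,457.28 × 2 = $8,914.56/yr
Combined annual = $10,173.00
Monthly = $10,173.00 / 12 = $847.75
Required cushion = 2 × $847.75 = $1,695.50
Excess over cushion: $2,242.19 − $1,695.50 = $546.69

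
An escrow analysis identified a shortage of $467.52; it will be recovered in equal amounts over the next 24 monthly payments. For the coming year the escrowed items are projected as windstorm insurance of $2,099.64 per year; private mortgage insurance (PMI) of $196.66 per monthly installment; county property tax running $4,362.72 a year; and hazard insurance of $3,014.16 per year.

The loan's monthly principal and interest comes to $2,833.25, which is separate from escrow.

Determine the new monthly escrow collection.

Windstorm insurance — $2,099.64
Private mortgage insurance (PMI) — $196.66 × 12 = $2,359.92
County property tax — $4,362.72
Hazard insurance — $3,014.16
Total annual escrow = $11,836.44
Monthly escrow = $11,836.44 ÷ 12 = $986.37
Shortage per month = $467.52 ÷ 24 = $19.48
New monthly escrow = $986.37 + $19.48 = $1,005.85

$1,005.85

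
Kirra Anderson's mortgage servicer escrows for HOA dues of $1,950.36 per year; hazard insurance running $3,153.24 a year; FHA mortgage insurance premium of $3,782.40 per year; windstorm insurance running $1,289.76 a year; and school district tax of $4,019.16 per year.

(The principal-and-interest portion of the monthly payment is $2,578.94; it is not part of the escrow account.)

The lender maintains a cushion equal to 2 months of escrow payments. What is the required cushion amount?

HOA dues: $1,950.36 annually
Hazard insurance: $3,153.24 annually
FHA mortgage insurance premium: $3,782.40 annually
Windstorm insurance: $1,289.76 annually
School district tax: $4,019.16 annually
Combined annual = $14,194.92
Monthly escrow = $14,194.92 / 12 = $1,182.91
Cushion = 2 × $1,182.91 = $2,365.82

$2,365.82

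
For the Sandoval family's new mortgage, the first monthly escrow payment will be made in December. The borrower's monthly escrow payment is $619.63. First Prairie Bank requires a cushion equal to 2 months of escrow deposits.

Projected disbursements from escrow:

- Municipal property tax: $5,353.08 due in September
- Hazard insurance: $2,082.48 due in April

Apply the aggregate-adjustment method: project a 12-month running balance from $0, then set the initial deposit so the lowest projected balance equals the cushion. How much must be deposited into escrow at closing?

Cushion = 2 × $619.63 = $1,239.26
Trial balance (start $0, +$619.63 each month, − disbursements):
  Dec: +$619.63 → $619.63
  Jan: +$619.63 → $1,239.26
  Feb: +$619.63 → $1,858.89
  Mar: +$619.63 → $2,478.52
  Apr: +$619.63 − $2,082.48 → $1,015.67
  May: +$619.63 → $1,635.30
  Jun: +$619.63 → $2,254.93
  Jul: +$619.63 → $2,874.56
  Aug: +$619.63 → $3,494.19
  Sep: +$619.63 − $5,353.08 → -$1,239.26
  Oct: +$619.63 → -$619.63
  Nov: +$619.63 → $0.00
Lowest trial balance = -$1,239.26 (Sep)
Initial deposit = cushion − low point = $1,239.26 − (-$1,239.26) = $2,478.52

$2,478.52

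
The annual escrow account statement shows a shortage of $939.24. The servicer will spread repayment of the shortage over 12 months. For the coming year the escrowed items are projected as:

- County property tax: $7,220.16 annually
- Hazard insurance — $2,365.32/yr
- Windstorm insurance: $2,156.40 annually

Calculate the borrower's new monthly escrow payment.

County property tax = $7,220.16
Hazard insurance = $2,365.32
Windstorm insurance = $2,156.40
Total annual escrow = $7,220.16 + $2,365.32 + $2,156.40 = $11,741.88
Per month = $11,741.88 ÷ 12 = $978.49
Shortage per month = $939.24 / 12 = $78.27
New monthly escrow = $978.49 + $78.27 = $1,056.76

$1,056.76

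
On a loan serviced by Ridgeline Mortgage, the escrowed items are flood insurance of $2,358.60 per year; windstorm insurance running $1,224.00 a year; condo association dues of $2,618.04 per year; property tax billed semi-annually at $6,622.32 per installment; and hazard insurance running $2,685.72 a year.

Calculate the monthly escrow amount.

Flood insurance: $2,358.60/yr
Windstorm insurance: $1,224.00/yr
Condo association dues: $2,618.04/yr
Property tax: $6,622.32 × 2 = $13,244.64/yr
Hazard insurance: $2,685.72/yr
Combined annual = $22,131.00
Monthly escrow = $22,131.00 / 12 = $1,844.25

$1,844.25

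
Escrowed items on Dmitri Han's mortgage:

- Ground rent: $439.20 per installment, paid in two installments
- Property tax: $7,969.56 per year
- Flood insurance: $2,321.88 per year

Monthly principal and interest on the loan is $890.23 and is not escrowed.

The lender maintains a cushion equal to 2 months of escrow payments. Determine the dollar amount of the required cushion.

Ground rent = $439.20 × 2 = $878.40 annually
Property tax = $7,969.56 annually
Flood insurance = $2,321.88 annually
Annual escrow total = $878.40 + $7,969.56 + $2,321.88 = $11,169.84
Monthly escrow = $11,169.84 ÷ 12 = $930.82
Cushion = 2 × $930.82 = $1,861.64

$1,861.64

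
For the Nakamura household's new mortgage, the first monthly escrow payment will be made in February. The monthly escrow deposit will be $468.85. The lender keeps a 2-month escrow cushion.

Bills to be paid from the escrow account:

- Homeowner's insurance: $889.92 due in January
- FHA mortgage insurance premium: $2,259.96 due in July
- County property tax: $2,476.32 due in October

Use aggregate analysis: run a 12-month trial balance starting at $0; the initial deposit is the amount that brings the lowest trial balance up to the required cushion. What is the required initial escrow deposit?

$1,454.33

Cushion = 2 × $468.85 = $937.70
Trial balance (start $0, +$468.85 each month, − disbursements):
  Feb: +$468.85 → $468.85
  Mar: +$468.85 → $937.70
  Apr: +$468.85 → $1,406.55
  May: +$468.85 → $1,875.40
  Jun: +$468.85 → $2,344.25
  Jul: +$468.85 − $2,259.96 → $553.14
  Aug: +$468.85 → $1,021.99
  Sep: +$468.85 → $1,490.84
  Oct: +$468.85 − $2,476.32 → -$516.63
  Nov: +$468.85 → -$47.78
  Dec: +$468.85 → $421.07
  Jan: +$468.85 − $889.92 → $0.00
Lowest trial balance = -$516.63 (Oct)
Initial deposit = cushion − low point = $937.70 − (-$516.63) = $1,454.33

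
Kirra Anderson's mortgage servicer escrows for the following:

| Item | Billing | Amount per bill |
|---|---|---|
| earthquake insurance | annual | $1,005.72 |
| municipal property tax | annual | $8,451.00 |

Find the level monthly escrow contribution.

$788.06

Earthquake insurance — $1,005.72 annually
Municipal property tax — $8,451.00 annually
Yearly total = $1,005.72 + $8,451.00 = $9,456.72
Monthly escrow = $9,456.72 / 12 = $788.06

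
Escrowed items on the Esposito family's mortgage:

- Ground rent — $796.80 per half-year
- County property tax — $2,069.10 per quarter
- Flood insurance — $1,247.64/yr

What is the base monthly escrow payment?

Ground rent: $796.80 × 2 = $1,593.60 per year
County property tax: $2,069.10 × 4 = $8,276.40 per year
Flood insurance: $1,247.64 per year
Total annual escrow = $11,117.64
Base monthly escrow = $11,117.64 ÷ 12 = $926.47

$926.47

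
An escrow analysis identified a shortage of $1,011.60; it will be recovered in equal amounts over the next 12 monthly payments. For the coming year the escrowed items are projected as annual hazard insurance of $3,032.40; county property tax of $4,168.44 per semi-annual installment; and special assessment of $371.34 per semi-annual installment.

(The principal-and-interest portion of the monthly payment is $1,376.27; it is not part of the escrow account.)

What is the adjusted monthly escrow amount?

Hazard insurance — $3,032.40/yr
County property tax — $4,168.44 × 2 = $8,336.88/yr
Special assessment — $371.34 × 2 = $742.68/yr
Total annual escrow = $12,111.96
Monthly escrow = $12,111.96 ÷ 12 = $1,009.33
Shortage spread = $1,011.60 / 12 = $84.30/mo
New monthly escrow = $1,009.33 + $84.30 = $1,093.63

$1,093.63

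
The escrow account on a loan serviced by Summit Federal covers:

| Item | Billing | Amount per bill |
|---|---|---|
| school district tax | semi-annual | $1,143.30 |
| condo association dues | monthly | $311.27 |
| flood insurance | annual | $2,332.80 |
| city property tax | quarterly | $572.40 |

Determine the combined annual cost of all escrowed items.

School district tax = $1,143.30 × 2 = $2,286.60
Condo association dues = $311.27 × 12 = $3,735.24
Flood insurance = $2,332.80
City property tax = $572.40 × 4 = $2,289.60
Total annual escrow = $2,286.60 + $3,735.24 + $2,332.80 + $2,289.60 = $10,644.24

$10,644.24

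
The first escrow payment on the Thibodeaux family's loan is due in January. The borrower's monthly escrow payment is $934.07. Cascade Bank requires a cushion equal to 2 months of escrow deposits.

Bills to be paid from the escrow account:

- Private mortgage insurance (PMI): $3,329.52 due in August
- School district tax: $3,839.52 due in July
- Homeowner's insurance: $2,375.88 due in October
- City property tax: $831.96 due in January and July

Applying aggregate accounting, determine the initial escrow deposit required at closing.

$3,736.28

Cushion = 2 × $934.07 = $1,868.14
Trial balance (start $0, +$934.07 each month, − disbursements):
  Jan: +$934.07 − $831.96 → $102.11
  Feb: +$934.07 → $1,036.18
  Mar: +$934.07 → $1,970.25
  Apr: +$934.07 → $2,904.32
  May: +$934.07 → $3,838.39
  Jun: +$934.07 → $4,772.46
  Jul: +$934.07 − $4,671.48 → $1,035.05
  Aug: +$934.07 − $3,329.52 → -$1,360.40
  Sep: +$934.07 → -$426.33
  Oct: +$934.07 − $2,375.88 → -$1,868.14
  Nov: +$934.07 → -$934.07
  Dec: +$934.07 → $0.00
Lowest trial balance = -$1,868.14 (Oct)
Initial deposit = cushion − low point = $1,868.14 − (-$1,868.14) = $3,736.28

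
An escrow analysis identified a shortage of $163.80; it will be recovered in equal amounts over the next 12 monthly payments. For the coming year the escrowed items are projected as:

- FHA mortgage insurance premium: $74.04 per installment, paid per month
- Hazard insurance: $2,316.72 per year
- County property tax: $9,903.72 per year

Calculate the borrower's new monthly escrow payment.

FHA mortgage insurance premium = $74.04 × 12 = $888.48 annually
Hazard insurance = $2,316.72 annually
County property tax = $9,903.72 annually
Combined annual = $888.48 + $2,316.72 + $9,903.72 = $13,108.92
Per month = $13,108.92 / 12 = $1,092.41
Shortage per month = $163.80 / 12 = $13.65
New monthly escrow = $1,092.41 + $13.65 = $1,106.06

$1,106.06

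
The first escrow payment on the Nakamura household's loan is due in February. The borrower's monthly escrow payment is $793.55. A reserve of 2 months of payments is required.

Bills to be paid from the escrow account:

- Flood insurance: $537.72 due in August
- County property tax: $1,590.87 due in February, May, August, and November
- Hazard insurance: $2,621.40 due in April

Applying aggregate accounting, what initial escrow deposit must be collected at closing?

Cushion = 2 × $793.55 = $1,587.10
Trial balance (start $0, +$793.55 each month, − disbursements):
  Feb: +$793.55 − $1,590.87 → -$797.32
  Mar: +$793.55 → -$3.77
  Apr: +$793.55 − $2,621.40 → -$1,831.62
  May: +$793.55 − $1,590.87 → -$2,628.94
  Jun: +$793.55 → -$1,835.39
  Jul: +$793.55 → -$1,041.84
  Aug: +$793.55 − $2,128.59 → -$2,376.88
  Sep: +$793.55 → -$1,583.33
  Oct: +$793.55 → -$789.78
  Nov: +$793.55 − $1,590.87 → -$1,587.10
  Dec: +$793.55 → -$793.55
  Jan: +$793.55 → $0.00
Lowest trial balance = -$2,628.94 (May)
Initial deposit = cushion − low point = $1,587.10 − (-$2,628.94) = $4,216.04

$4,216.04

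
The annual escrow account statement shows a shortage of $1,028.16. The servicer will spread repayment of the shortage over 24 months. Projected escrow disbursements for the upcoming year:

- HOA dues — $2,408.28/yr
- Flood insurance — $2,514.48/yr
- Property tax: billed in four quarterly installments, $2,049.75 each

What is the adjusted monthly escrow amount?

$1,136.32

HOA dues — $2,408.28
Flood insurance — $2,514.48
Property tax — $2,049.75 × 4 = $8,199.00
Combined annual = $2,408.28 + $2,514.48 + $8,199.00 = $13,121.76
Per month = $13,121.76 ÷ 12 = $1,093.48
Shortage spread = $1,028.16 ÷ 24 = $42.84/mo
Adjusted monthly = $1,093.48 + $42.84 = $1,136.32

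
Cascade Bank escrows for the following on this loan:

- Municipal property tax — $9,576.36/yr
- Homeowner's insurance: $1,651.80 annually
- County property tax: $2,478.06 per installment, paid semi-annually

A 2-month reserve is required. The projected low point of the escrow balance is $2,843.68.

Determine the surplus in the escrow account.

$146.30

Municipal property tax: $9,576.36
Homeowner's insurance: $1,651.80
County property tax: $2,478.06 × 2 = $4,956.12
Combined annual = $16,184.28
Base monthly escrow = $16,184.28 / 12 = $1,348.69
Required reserve = 2 × $1,348.69 = $2,697.38
Excess over cushion: $2,843.68 − $2,697.38 = $146.30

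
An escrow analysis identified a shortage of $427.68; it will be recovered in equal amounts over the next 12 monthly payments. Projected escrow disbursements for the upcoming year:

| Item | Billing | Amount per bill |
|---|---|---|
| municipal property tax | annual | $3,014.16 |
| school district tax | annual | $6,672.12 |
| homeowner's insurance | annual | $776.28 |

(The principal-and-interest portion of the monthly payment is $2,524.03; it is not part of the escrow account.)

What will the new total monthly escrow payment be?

Municipal property tax — $3,014.16 annually
School district tax — $6,672.12 annually
Homeowner's insurance — $776.28 annually
Total per year = $3,014.16 + $6,672.12 + $776.28 = $10,462.56
Base monthly escrow = $10,462.56 / 12 = $871.88
Monthly shortage recovery: $427.68 / 12 = $35.64
New monthly escrow = $871.88 + $35.64 = $907.52

$907.52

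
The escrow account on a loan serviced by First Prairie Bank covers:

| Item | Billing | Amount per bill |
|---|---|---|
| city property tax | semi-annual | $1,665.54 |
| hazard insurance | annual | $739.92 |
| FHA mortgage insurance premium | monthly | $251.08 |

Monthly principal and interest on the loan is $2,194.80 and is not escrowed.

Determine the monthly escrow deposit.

$590.33

City property tax = $1,665.54 × 2 = $3,331.08
Hazard insurance = $739.92
FHA mortgage insurance premium = $251.08 × 12 = $3,012.96
Combined annual = $3,331.08 + $739.92 + $3,012.96 = $7,083.96
Monthly escrow = $7,083.96 / 12 = $590.33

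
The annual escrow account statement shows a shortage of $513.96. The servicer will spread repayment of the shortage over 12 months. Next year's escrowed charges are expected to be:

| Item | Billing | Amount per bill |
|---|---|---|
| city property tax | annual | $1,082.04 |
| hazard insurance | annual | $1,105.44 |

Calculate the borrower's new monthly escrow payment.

City property tax: $1,082.04/yr
Hazard insurance: $1,105.44/yr
Total per year = $1,082.04 + $1,105.44 = $2,187.48
Base monthly escrow = $2,187.48 / 12 = $182.29
Shortage spread = $513.96 / 12 = $42.83/mo
Adjusted monthly = $182.29 + $42.83 = $225.12

$225.12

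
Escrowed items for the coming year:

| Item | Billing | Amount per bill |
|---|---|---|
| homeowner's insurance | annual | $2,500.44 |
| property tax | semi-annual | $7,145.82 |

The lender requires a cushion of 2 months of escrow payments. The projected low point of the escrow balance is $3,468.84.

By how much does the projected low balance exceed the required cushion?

Homeowner's insurance: $2,500.44/yr
Property tax: $7,145.82 × 2 = $14,291.64/yr
Total annual escrow = $16,792.08
Monthly = $16,792.08 / 12 = $1,399.34
Required reserve = 2 × $1,399.34 = $2,798.68
Surplus = $3,468.84 − $2,798.68 = $670.16

$670.16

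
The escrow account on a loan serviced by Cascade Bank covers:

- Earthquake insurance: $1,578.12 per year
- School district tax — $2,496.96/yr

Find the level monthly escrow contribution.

Earthquake insurance: $1,578.12 annually
School district tax: $2,496.96 annually
Total per year = $1,578.12 + $2,496.96 = $4,075.08
Base monthly escrow = $4,075.08 ÷ 12 = $339.59

$339.59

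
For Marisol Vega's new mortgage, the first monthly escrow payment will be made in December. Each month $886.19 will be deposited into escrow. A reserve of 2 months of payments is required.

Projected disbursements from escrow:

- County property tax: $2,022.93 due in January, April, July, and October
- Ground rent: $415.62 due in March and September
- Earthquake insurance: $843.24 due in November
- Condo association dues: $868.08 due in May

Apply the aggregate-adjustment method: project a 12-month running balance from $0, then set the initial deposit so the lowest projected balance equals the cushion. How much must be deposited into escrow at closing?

Cushion = 2 × $886.19 = $1,772.38
Trial balance (start $0, +$886.19 each month, − disbursements):
  Dec: +$886.19 → $886.19
  Jan: +$886.19 − $2,022.93 → -$250.55
  Feb: +$886.19 → $635.64
  Mar: +$886.19 − $415.62 → $1,106.21
  Apr: +$886.19 − $2,022.93 → -$30.53
  May: +$886.19 − $868.08 → -$12.42
  Jun: +$886.19 → $873.77
  Jul: +$886.19 − $2,022.93 → -$262.97
  Aug: +$886.19 → $623.22
  Sep: +$886.19 − $415.62 → $1,093.79
  Oct: +$886.19 − $2,022.93 → -$42.95
  Nov: +$886.19 − $843.24 → $0.00
Lowest trial balance = -$262.97 (Jul)
Initial deposit = cushion − low point = $1,772.38 − (-$262.97) = $2,035.35

$2,035.35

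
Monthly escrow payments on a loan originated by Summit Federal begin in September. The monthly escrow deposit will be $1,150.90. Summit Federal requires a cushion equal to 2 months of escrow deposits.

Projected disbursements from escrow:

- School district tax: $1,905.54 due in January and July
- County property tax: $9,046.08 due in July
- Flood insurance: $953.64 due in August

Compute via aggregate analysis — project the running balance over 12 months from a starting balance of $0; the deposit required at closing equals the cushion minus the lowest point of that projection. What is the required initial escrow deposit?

$2,499.06

Cushion = 2 × $1,150.90 = $2,301.80
Trial balance (start $0, +$1,150.90 each month, − disbursements):
  Sep: +$1,150.90 → $1,150.90
  Oct: +$1,150.90 → $2,301.80
  Nov: +$1,150.90 → $3,452.70
  Dec: +$1,150.90 → $4,603.60
  Jan: +$1,150.90 − $1,905.54 → $3,848.96
  Feb: +$1,150.90 → $4,999.86
  Mar: +$1,150.90 → $6,150.76
  Apr: +$1,150.90 → $7,301.66
  May: +$1,150.90 → $8,452.56
  Jun: +$1,150.90 → $9,603.46
  Jul: +$1,150.90 − $10,951.62 → -$197.26
  Aug: +$1,150.90 − $953.64 → $0.00
Lowest trial balance = -$197.26 (Jul)
Initial deposit = cushion − low point = $2,301.80 − (-$197.26) = $2,499.06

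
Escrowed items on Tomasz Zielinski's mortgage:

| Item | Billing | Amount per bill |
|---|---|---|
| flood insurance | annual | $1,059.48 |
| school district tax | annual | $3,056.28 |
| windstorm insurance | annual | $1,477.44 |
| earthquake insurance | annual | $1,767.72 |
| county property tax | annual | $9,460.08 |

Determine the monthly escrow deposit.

Flood insurance: $1,059.48/yr
School district tax: $3,056.28/yr
Windstorm insurance: $1,477.44/yr
Earthquake insurance: $1,767.72/yr
County property tax: $9,460.08/yr
Total annual escrow = $1,059.48 + $3,056.28 + $1,477.44 + $1,767.72 + $9,460.08 = $16,821.00
Per month = $16,821.00 / 12 = $1,401.75

$1,401.75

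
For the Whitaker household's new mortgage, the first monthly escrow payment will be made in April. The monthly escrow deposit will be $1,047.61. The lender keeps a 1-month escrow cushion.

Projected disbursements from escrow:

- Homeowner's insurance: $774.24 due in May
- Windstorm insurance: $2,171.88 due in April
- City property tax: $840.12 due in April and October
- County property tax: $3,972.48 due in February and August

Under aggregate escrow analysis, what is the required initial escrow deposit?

Cushion = 1 × $1,047.61 = $1,047.61
Trial balance (start $0, +$1,047.61 each month, − disbursements):
  Apr: +$1,047.61 − $3,012.00 → -$1,964.39
  May: +$1,047.61 − $774.24 → -$1,691.02
  Jun: +$1,047.61 → -$643.41
  Jul: +$1,047.61 → $404.20
  Aug: +$1,047.61 − $3,972.48 → -$2,520.67
  Sep: +$1,047.61 → -$1,473.06
  Oct: +$1,047.61 − $840.12 → -$1,265.57
  Nov: +$1,047.61 → -$217.96
  Dec: +$1,047.61 → $829.65
  Jan: +$1,047.61 → $1,877.26
  Feb: +$1,047.61 − $3,972.48 → -$1,047.61
  Mar: +$1,047.61 → $0.00
Lowest trial balance = -$2,520.67 (Aug)
Initial deposit = cushion − low point = $1,047.61 − (-$2,520.67) = $3,568.28

$3,568.28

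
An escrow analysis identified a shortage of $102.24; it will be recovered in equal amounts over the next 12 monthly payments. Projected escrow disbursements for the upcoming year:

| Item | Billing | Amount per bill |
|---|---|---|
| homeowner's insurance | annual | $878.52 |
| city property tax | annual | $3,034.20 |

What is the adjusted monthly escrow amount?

Homeowner's insurance — $878.52/yr
City property tax — $3,034.20/yr
Annual escrow total = $878.52 + $3,034.20 = $3,912.72
Per month = $3,912.72 ÷ 12 = $326.06
Shortage per month = $102.24 / 12 = $8.52
Adjusted monthly = $326.06 + $8.52 = $334.58

$334.58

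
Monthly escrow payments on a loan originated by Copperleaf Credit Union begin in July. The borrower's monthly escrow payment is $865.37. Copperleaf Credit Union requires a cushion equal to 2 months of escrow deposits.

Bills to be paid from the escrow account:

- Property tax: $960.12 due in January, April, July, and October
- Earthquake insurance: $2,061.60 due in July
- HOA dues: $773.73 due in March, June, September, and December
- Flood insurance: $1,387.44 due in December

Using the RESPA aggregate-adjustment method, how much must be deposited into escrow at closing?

Cushion = 2 × $865.37 = $1,730.74
Trial balance (start $0, +$865.37 each month, − disbursements):
  Jul: +$865.37 − $3,021.72 → -$2,156.35
  Aug: +$865.37 → -$1,290.98
  Sep: +$865.37 − $773.73 → -$1,199.34
  Oct: +$865.37 − $960.12 → -$1,294.09
  Nov: +$865.37 → -$428.72
  Dec: +$865.37 − $2,161.17 → -$1,724.52
  Jan: +$865.37 − $960.12 → -$1,819.27
  Feb: +$865.37 → -$953.90
  Mar: +$865.37 − $773.73 → -$862.26
  Apr: +$865.37 − $960.12 → -$957.01
  May: +$865.37 → -$91.64
  Jun: +$865.37 − $773.73 → $0.00
Lowest trial balance = -$2,156.35 (Jul)
Initial deposit = cushion − low point = $1,730.74 − (-$2,156.35) = $3,887.09

$3,887.09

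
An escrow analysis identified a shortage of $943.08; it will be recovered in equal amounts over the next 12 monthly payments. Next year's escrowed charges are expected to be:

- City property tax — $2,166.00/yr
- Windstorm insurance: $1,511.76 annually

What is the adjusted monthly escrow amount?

$385.07

City property tax = $2,166.00 annually
Windstorm insurance = $1,511.76 annually
Combined annual = $2,166.00 + $1,511.76 = $3,677.76
Monthly = $3,677.76 ÷ 12 = $306.48
Shortage per month = $943.08 ÷ 12 = $78.59
Adjusted monthly = $306.48 + $78.59 = $385.07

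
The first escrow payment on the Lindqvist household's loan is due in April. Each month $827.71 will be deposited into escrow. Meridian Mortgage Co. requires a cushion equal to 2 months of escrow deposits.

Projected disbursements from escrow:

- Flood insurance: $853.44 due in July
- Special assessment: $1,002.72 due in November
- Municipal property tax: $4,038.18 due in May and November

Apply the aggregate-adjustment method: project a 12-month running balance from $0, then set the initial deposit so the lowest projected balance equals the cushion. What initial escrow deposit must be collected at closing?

$4,966.26

Cushion = 2 × $827.71 = $1,655.42
Trial balance (start $0, +$827.71 each month, − disbursements):
  Apr: +$827.71 → $827.71
  May: +$827.71 − $4,038.18 → -$2,382.76
  Jun: +$827.71 → -$1,555.05
  Jul: +$827.71 − $853.44 → -$1,580.78
  Aug: +$827.71 → -$753.07
  Sep: +$827.71 → $74.64
  Oct: +$827.71 → $902.35
  Nov: +$827.71 − $5,040.90 → -$3,310.84
  Dec: +$827.71 → -$2,483.13
  Jan: +$827.71 → -$1,655.42
  Feb: +$827.71 → -$827.71
  Mar: +$827.71 → $0.00
Lowest trial balance = -$3,310.84 (Nov)
Initial deposit = cushion − low point = $1,655.42 − (-$3,310.84) = $4,966.26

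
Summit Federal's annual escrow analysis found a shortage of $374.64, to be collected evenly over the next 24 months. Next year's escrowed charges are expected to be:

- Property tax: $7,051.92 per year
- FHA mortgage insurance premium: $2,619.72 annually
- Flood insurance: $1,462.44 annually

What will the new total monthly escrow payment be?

$943.45

Property tax = $7,051.92 per year
FHA mortgage insurance premium = $2,619.72 per year
Flood insurance = $1,462.44 per year
Combined annual = $11,134.08
Base monthly escrow = $11,134.08 ÷ 12 = $927.84
Shortage per month = $374.64 / 24 = $15.61
Adjusted monthly = $927.84 + $15.61 = $943.45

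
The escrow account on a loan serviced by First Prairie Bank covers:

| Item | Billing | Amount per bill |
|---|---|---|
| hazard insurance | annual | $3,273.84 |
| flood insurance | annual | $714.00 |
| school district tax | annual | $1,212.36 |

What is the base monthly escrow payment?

Hazard insurance — $3,273.84/yr
Flood insurance — $714.00/yr
School district tax — $1,212.36/yr
Total per year = $5,200.20
Monthly escrow = $5,200.20 ÷ 12 = $433.35

$433.35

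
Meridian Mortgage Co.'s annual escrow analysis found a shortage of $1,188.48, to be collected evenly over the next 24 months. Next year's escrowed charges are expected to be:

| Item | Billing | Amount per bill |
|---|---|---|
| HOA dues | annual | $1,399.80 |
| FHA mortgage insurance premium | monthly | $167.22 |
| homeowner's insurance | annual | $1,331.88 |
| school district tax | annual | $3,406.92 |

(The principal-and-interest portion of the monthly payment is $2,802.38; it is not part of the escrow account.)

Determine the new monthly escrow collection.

$728.29

HOA dues: $1,399.80 per year
FHA mortgage insurance premium: $167.22 × 12 = $2,006.64 per year
Homeowner's insurance: $1,331.88 per year
School district tax: $3,406.92 per year
Yearly total = $1,399.80 + $2,006.64 + $1,331.88 + $3,406.92 = $8,145.24
Monthly escrow = $8,145.24 / 12 = $678.77
Monthly shortage recovery: $1,188.48 ÷ 24 = $49.52
Adjusted monthly = $678.77 + $49.52 = $728.29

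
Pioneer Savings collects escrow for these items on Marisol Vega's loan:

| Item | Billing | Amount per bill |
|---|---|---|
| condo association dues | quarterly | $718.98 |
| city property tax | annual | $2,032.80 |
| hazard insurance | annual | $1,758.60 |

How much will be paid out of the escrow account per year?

Condo association dues = $718.98 × 4 = $2,875.92 per year
City property tax = $2,032.80 per year
Hazard insurance = $1,758.60 per year
Annual escrow total = $2,875.92 + $2,032.80 + $1,758.60 = $6,667.32

$6,667.32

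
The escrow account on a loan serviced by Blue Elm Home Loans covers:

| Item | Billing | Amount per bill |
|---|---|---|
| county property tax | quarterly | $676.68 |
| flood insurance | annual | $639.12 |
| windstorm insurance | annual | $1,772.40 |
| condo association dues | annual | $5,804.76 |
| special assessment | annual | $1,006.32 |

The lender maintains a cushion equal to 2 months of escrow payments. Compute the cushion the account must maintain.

County property tax — $676.68 × 4 = $2,706.72 annually
Flood insurance — $639.12 annually
Windstorm insurance — $1,772.40 annually
Condo association dues — $5,804.76 annually
Special assessment — $1,006.32 annually
Annual escrow total = $11,929.32
Per month = $11,929.32 ÷ 12 = $994.11
Cushion = 2 × $994.11 = $1,988.22

$1,988.22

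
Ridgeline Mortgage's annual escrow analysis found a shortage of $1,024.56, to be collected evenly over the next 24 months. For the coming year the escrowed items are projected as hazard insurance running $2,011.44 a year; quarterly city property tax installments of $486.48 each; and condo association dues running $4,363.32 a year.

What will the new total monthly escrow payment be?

$736.08

Hazard insurance: $2,011.44 annually
City property tax: $486.48 × 4 = $1,945.92 annually
Condo association dues: $4,363.32 annually
Yearly total = $2,011.44 + $1,945.92 + $4,363.32 = $8,320.68
Monthly = $8,320.68 / 12 = $693.39
Shortage per month = $1,024.56 ÷ 24 = $42.69
Adjusted monthly = $693.39 + $42.69 = $736.08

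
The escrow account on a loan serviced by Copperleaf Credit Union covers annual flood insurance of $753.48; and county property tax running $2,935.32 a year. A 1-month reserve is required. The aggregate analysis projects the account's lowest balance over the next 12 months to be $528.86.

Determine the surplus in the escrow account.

Flood insurance — $753.48
County property tax — $2,935.32
Total annual escrow = $3,688.80
Monthly = $3,688.80 / 12 = $307.40
Cushion = 1 × $307.40 = $307.40
Surplus = $528.86 − $307.40 = $221.46

$221.46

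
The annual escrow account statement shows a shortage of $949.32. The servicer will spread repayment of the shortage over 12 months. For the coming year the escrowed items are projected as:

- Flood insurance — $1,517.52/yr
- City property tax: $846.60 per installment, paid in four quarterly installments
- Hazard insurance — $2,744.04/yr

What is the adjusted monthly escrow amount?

Flood insurance = $1,517.52 per year
City property tax = $846.60 × 4 = $3,386.40 per year
Hazard insurance = $2,744.04 per year
Total per year = $7,647.96
Monthly = $7,647.96 ÷ 12 = $637.33
Shortage spread = $949.32 / 12 = $79.11/mo
New monthly escrow = $637.33 + $79.11 = $716.44

$716.44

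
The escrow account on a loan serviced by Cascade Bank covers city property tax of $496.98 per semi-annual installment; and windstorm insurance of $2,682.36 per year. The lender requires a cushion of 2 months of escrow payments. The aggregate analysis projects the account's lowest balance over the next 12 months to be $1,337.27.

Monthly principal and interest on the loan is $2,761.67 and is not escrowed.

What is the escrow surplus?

City property tax — $496.98 × 2 = $993.96
Windstorm insurance — $2,682.36
Total per year = $993.96 + $2,682.36 = $3,676.32
Monthly escrow = $3,676.32 ÷ 12 = $306.36
Required reserve = 2 × $306.36 = $612.72
Surplus = $1,337.27 − $612.72 = $724.55

$724.55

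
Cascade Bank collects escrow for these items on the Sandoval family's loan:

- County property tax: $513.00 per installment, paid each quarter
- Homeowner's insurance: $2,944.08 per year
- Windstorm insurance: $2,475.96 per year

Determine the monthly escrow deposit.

County property tax — $513.00 × 4 = $2,052.00 annually
Homeowner's insurance — $2,944.08 annually
Windstorm insurance — $2,475.96 annually
Total annual escrow = $2,052.00 + $2,944.08 + $2,475.96 = $7,472.04
Monthly = $7,472.04 / 12 = $622.67

$622.67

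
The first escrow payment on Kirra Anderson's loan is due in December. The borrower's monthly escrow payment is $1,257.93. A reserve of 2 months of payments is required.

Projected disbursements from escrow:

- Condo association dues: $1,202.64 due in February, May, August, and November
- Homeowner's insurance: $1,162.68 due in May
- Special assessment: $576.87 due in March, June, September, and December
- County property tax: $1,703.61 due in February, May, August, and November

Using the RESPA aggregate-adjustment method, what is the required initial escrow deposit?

Cushion = 2 × $1,257.93 = $2,515.86
Trial balance (start $0, +$1,257.93 each month, − disbursements):
  Dec: +$1,257.93 − $576.87 → $681.06
  Jan: +$1,257.93 → $1,938.99
  Feb: +$1,257.93 − $2,906.25 → $290.67
  Mar: +$1,257.93 − $576.87 → $971.73
  Apr: +$1,257.93 → $2,229.66
  May: +$1,257.93 − $4,068.93 → -$581.34
  Jun: +$1,257.93 − $576.87 → $99.72
  Jul: +$1,257.93 → $1,357.65
  Aug: +$1,257.93 − $2,906.25 → -$290.67
  Sep: +$1,257.93 − $576.87 → $390.39
  Oct: +$1,257.93 → $1,648.32
  Nov: +$1,257.93 − $2,906.25 → $0.00
Lowest trial balance = -$581.34 (May)
Initial deposit = cushion − low point = $2,515.86 − (-$581.34) = $3,097.20

$3,097.20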